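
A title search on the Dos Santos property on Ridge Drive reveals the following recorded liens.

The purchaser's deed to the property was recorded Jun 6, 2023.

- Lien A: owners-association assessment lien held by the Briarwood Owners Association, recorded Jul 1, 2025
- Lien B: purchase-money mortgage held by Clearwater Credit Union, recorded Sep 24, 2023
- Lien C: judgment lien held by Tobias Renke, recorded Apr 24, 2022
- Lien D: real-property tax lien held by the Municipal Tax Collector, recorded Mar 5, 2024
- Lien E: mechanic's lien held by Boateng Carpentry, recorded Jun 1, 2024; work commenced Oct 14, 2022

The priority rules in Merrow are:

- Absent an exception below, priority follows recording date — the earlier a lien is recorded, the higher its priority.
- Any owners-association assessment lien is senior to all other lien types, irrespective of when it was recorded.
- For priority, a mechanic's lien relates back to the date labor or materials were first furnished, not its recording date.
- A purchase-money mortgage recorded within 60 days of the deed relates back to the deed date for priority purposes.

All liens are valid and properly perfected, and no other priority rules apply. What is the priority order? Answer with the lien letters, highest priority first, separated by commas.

A, C, E, B, D

First, effective dates: B was recorded 110 days after the deed — beyond 60 days — so no relation-back applies; E relates back to Oct 14, 2022 (work commenced).
A is an owners-association assessment lien, so it outranks all other liens regardless of date.
Remaining liens by effective date: C (Apr 24, 2022), E (Oct 14, 2022), B (Sep 24, 2023), D (Mar 5, 2024).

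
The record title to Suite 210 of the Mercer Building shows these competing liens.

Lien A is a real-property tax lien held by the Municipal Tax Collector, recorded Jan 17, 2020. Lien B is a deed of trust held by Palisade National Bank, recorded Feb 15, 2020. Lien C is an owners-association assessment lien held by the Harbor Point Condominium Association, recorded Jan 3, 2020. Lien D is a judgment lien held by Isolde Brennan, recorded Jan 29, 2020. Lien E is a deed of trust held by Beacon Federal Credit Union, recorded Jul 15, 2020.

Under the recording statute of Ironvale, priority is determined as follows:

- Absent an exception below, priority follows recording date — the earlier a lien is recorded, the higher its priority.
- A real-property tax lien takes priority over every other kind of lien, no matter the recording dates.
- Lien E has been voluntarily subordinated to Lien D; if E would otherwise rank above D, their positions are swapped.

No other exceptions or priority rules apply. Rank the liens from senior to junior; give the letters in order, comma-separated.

A, C, D, B, E

A, as a real-property tax lien, has superpriority and ranks first.
Among the remaining liens, by effective date: C (Jan 3, 2020), D (Jan 29, 2020), B (Feb 15, 2020), E (Jul 15, 2020).
E already ranks below D; the subordination has no effect.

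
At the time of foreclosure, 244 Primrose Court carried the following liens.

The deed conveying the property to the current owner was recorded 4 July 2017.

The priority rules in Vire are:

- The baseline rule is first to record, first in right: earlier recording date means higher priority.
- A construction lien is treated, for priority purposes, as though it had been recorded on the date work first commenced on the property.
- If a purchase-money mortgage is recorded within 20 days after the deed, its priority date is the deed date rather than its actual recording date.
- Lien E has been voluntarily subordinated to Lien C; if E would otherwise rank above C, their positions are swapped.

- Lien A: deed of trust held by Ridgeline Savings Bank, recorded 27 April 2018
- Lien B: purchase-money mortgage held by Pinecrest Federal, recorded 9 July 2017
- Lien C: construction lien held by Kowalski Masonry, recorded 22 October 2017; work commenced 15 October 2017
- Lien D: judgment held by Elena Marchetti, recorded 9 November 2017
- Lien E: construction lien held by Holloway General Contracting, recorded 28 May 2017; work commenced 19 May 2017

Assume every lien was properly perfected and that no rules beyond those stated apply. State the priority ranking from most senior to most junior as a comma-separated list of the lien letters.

C, B, E, D, A

Effective dates after the stated exceptions: B's effective date is the deed date, 4 July 2017; C is treated as recorded 15 October 2017, the work-commencement date; E relates back to 19 May 2017 (work commenced).
By effective date: E (19 May 2017), B (4 July 2017), C (15 October 2017), D (9 November 2017), A (27 April 2018).
The subordination applies — E was senior to C — so E and C swap.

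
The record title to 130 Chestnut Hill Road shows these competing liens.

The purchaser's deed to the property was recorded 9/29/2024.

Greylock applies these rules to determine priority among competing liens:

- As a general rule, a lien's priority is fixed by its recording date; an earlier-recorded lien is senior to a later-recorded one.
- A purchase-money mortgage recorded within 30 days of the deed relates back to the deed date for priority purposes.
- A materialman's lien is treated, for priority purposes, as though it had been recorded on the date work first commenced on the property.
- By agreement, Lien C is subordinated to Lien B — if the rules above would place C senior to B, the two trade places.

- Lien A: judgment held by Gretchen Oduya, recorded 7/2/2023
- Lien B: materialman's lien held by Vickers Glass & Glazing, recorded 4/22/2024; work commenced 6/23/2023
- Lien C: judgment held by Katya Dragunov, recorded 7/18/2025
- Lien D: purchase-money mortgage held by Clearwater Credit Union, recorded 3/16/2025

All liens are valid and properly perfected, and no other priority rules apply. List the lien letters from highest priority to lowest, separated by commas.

B, A, D, C

First, effective dates: B's effective date is 6/23/2023, when work began; D missed the 30-day window (168 days after the deed), so its recording date stands.
By effective date: B (6/23/2023), A (7/2/2023), D (3/16/2025), C (7/18/2025).
C is already junior to B, so the subordination agreement changes nothing.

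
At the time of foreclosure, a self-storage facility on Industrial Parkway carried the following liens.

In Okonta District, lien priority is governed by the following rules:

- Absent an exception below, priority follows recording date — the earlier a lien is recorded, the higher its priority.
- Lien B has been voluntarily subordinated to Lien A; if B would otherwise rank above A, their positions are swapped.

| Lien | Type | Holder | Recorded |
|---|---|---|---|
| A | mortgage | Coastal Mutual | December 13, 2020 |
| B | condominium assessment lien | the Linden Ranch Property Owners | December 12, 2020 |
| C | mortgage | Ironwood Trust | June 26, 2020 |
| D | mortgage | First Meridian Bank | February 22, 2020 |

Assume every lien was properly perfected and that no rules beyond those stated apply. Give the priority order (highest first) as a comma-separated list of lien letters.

D, C, A, B

Sorted by effective date: D (February 22, 2020), C (June 26, 2020), B (December 12, 2020), A (December 13, 2020).
B is senior to A before the subordination, so the two trade places.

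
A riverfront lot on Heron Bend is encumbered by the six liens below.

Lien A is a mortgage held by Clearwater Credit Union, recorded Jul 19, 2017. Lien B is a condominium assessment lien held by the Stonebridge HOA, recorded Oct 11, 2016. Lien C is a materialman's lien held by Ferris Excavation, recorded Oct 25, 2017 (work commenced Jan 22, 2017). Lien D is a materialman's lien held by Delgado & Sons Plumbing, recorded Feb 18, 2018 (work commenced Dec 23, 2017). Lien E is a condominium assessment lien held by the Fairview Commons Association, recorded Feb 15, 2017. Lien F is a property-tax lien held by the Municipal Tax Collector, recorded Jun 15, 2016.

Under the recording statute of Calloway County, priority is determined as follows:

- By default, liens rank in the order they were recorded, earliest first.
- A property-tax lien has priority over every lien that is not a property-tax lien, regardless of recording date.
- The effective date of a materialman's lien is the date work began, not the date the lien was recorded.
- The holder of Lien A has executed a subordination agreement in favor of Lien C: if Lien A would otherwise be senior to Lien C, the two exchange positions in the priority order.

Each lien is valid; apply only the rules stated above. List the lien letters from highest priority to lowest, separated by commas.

Adjusting effective dates: C relates back to Jan 22, 2017 (work commenced); D is treated as recorded Dec 23, 2017, the work-commencement date.
F is a property-tax lien and takes priority over every other lien.
Remaining liens by effective date: B (Oct 11, 2016), C (Jan 22, 2017), E (Feb 15, 2017), A (Jul 19, 2017), D (Dec 23, 2017).
A already ranks below C; the subordination has no effect.

F, B, C, E, A, D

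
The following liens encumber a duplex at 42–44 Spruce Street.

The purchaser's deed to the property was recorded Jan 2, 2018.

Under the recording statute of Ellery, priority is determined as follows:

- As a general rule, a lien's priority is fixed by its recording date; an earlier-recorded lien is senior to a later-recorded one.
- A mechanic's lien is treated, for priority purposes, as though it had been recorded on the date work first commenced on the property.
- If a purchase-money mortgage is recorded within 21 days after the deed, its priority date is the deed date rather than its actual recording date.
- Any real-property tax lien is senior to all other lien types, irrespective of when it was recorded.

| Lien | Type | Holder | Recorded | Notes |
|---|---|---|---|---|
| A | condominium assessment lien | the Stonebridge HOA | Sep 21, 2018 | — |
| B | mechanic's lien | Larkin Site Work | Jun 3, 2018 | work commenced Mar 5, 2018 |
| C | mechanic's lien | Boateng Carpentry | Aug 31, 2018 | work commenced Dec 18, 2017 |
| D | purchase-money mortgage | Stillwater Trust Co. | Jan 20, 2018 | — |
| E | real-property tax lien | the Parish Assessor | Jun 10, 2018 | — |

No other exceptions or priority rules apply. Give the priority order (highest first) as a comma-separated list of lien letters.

Adjusting effective dates: B's effective date is Mar 5, 2018, when work began; C's effective date is Dec 18, 2017, when work began; D was recorded within the 21-day window, so its effective date is the deed date Jan 2, 2018.
E is a real-property tax lien, so it outranks all other liens regardless of date.
Remaining liens by effective date: C (Dec 18, 2017), D (Jan 2, 2018), B (Mar 5, 2018), A (Sep 21, 2018).

E, C, D, B, A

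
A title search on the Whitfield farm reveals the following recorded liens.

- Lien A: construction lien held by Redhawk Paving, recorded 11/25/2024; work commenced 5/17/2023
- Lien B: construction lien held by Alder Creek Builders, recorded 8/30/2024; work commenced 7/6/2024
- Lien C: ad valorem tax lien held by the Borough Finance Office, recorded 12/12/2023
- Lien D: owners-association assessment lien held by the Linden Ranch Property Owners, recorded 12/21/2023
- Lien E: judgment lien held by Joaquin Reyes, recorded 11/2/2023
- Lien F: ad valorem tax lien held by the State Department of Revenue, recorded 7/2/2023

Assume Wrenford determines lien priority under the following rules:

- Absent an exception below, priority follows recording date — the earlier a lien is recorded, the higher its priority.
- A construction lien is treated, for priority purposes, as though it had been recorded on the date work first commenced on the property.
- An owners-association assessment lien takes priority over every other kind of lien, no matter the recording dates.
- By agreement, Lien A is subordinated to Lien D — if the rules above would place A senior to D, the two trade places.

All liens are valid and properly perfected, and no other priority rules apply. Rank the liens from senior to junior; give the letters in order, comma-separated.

Adjusting effective dates: A is treated as recorded 5/17/2023, the work-commencement date; B relates back to 7/6/2024 (work commenced).
D is an owners-association assessment lien and takes priority over every other lien.
Ordering the rest by effective date: A (5/17/2023), F (7/2/2023), E (11/2/2023), C (12/12/2023), B (7/6/2024).
A is already junior to D, so the subordination agreement changes nothing.

D, A, F, E, C, B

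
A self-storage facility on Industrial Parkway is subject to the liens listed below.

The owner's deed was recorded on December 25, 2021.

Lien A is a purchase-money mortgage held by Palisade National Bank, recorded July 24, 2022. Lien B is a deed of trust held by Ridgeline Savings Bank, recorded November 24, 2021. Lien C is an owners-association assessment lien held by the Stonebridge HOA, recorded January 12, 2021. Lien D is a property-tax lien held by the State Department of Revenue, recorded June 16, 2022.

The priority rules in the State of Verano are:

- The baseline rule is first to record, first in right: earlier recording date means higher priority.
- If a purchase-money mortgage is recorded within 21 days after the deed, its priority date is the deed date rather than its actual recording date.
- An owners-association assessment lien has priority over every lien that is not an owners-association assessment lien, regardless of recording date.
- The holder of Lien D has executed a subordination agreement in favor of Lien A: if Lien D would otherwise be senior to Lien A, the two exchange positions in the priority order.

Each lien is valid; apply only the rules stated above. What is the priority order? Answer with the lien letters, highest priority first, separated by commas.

Adjusting effective dates: A was recorded 211 days after the deed — beyond 21 days — so no relation-back applies.
C is an owners-association assessment lien and takes priority over every other lien.
Ordering the rest by effective date: B (November 24, 2021), D (June 16, 2022), A (July 24, 2022).
The subordination applies — D was senior to A — so D and A swap.

C, B, A, D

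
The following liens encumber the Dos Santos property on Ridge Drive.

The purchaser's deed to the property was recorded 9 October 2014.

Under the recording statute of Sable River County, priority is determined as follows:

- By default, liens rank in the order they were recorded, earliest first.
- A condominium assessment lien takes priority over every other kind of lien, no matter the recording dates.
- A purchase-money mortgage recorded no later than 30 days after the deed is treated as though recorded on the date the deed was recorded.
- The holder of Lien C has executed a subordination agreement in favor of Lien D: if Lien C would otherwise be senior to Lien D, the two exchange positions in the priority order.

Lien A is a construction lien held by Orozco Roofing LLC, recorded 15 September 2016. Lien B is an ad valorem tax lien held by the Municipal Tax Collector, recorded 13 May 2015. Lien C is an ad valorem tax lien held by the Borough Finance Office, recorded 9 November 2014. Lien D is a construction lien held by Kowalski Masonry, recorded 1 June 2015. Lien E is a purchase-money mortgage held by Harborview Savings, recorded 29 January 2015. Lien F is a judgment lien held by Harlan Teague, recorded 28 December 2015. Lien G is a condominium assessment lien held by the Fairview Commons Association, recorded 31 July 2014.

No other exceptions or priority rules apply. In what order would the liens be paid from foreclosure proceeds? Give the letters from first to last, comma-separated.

G, D, E, B, C, F, A

Effective dates: E missed the 30-day window (112 days after the deed), so its recording date stands.
G, as a condominium assessment lien, has superpriority and ranks first.
Remaining liens by effective date: C (9 November 2014), E (29 January 2015), B (13 May 2015), D (1 June 2015), F (28 December 2015), A (15 September 2016).
C would otherwise be senior to D, so under the subordination agreement C and D exchange positions.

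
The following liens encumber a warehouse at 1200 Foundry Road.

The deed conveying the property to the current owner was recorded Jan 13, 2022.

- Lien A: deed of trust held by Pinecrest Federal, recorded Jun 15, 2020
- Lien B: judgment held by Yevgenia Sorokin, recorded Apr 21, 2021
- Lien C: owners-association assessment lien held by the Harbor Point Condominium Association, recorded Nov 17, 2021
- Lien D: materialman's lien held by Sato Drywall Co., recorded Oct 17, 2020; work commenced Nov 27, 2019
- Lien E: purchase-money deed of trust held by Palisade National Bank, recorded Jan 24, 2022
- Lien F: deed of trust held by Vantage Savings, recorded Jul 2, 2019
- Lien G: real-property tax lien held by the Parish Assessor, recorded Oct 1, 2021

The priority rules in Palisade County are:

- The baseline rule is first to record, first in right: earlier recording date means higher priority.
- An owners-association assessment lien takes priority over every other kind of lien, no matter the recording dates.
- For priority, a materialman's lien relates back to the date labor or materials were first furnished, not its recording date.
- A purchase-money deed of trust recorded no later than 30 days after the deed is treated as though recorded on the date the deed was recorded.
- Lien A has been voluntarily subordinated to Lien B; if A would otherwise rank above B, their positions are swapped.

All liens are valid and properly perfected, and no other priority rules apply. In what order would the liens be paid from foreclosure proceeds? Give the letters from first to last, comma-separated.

C, F, D, B, A, G, E

First, effective dates: D relates back to Nov 27, 2019 (work commenced); E's effective date is the deed date, Jan 13, 2022.
C is an owners-association assessment lien and takes priority over every other lien.
Ordering the rest by effective date: F (Jul 2, 2019), D (Nov 27, 2019), A (Jun 15, 2020), B (Apr 21, 2021), G (Oct 1, 2021), E (Jan 13, 2022).
The subordination applies — A was senior to B — so A and B swap.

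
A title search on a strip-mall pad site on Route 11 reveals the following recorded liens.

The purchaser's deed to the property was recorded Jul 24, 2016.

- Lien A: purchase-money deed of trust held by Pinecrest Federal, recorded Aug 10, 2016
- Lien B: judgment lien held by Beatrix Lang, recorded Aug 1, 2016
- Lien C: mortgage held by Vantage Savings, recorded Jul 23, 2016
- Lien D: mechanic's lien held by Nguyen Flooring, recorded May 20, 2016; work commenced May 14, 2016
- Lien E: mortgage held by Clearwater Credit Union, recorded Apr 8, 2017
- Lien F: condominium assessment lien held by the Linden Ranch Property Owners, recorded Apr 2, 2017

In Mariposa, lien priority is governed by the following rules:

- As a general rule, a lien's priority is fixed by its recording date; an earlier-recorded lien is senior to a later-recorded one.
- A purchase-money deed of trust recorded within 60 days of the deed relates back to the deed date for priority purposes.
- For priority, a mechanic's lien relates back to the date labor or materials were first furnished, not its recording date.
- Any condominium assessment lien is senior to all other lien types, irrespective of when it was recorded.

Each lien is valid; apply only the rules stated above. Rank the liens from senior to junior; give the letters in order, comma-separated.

Effective dates: A was recorded within the 60-day window, so its effective date is the deed date Jul 24, 2016; D is treated as recorded May 14, 2016, the work-commencement date.
F, as a condominium assessment lien, has superpriority and ranks first.
Remaining liens by effective date: D (May 14, 2016), C (Jul 23, 2016), A (Jul 24, 2016), B (Aug 1, 2016), E (Apr 8, 2017).

F, D, C, A, B, E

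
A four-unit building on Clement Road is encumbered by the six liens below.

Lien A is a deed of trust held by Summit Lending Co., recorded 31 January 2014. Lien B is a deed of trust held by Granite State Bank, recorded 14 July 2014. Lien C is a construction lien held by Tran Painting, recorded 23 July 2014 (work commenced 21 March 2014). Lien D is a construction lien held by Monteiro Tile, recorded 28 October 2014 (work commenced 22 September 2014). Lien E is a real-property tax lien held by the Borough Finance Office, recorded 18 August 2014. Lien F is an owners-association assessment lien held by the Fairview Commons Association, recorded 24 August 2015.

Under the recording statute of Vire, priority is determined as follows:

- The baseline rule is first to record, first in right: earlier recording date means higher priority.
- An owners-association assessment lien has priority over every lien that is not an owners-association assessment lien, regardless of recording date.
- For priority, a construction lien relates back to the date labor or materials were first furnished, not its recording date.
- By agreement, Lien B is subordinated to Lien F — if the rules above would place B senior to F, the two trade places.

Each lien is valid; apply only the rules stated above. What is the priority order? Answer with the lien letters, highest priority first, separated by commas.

F, A, C, B, E, D

First, effective dates: C is treated as recorded 21 March 2014, the work-commencement date; D is treated as recorded 22 September 2014, the work-commencement date.
F, as an owners-association assessment lien, has superpriority and ranks first.
Ordering the rest by effective date: A (31 January 2014), C (21 March 2014), B (14 July 2014), E (18 August 2014), D (22 September 2014).
Since B is not senior to F, the subordination leaves the order unchanged.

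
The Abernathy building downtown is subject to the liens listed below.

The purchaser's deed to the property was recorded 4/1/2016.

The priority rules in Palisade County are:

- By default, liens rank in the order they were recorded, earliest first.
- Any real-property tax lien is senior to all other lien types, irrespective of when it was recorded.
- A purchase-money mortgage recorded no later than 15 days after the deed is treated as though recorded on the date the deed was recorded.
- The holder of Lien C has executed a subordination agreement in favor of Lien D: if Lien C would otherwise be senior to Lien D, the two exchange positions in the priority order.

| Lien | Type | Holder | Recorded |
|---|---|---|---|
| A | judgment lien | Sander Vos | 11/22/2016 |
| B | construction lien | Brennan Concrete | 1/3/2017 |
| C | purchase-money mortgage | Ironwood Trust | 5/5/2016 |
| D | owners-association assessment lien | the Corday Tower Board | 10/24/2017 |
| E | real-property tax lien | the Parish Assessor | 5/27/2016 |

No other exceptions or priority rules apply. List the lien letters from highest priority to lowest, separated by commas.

E, D, A, B, C

Effective dates: C was recorded 34 days after the deed — beyond 15 days — so no relation-back applies.
E is a real-property tax lien and takes priority over every other lien.
Remaining liens by effective date: C (5/5/2016), A (11/22/2016), B (1/3/2017), D (10/24/2017).
C is senior to D before the subordination, so the two trade places.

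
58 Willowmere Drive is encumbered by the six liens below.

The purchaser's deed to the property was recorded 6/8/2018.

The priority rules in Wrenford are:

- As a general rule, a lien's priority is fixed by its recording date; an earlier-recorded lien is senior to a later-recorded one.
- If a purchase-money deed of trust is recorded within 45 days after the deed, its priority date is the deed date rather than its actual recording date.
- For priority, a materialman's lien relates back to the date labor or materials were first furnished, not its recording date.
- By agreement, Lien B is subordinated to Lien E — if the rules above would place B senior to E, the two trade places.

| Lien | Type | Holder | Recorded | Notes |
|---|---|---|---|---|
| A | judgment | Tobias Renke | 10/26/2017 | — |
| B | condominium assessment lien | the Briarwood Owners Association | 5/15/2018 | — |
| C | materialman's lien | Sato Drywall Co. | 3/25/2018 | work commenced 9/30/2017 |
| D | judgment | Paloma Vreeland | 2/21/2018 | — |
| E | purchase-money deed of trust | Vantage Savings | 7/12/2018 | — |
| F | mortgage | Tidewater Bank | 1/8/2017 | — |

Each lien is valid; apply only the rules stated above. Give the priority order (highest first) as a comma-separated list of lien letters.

F, C, A, D, E, B

First, effective dates: C's effective date is 9/30/2017, when work began; E's effective date is the deed date, 6/8/2018.
Sorted by effective date: F (1/8/2017), C (9/30/2017), A (10/26/2017), D (2/21/2018), B (5/15/2018), E (6/8/2018).
B is senior to E before the subordination, so the two trade places.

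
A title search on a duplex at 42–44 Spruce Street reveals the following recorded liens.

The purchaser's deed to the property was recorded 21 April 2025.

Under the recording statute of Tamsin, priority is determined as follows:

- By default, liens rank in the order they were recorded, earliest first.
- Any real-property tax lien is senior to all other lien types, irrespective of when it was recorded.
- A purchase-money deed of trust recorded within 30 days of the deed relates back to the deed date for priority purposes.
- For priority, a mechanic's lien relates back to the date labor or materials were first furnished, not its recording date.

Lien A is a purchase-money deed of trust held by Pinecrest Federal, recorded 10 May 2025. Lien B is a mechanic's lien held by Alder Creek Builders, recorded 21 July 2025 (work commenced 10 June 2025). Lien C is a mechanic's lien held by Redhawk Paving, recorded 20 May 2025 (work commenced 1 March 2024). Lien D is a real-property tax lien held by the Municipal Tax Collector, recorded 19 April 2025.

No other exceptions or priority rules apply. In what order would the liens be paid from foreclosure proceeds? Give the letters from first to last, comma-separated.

First, effective dates: A's effective date is the deed date, 21 April 2025; B relates back to 10 June 2025 (work commenced); C relates back to 1 March 2024 (work commenced).
D is a real-property tax lien and takes priority over every other lien.
Among the remaining liens, by effective date: C (1 March 2024), A (21 April 2025), B (10 June 2025).

D, C, A, B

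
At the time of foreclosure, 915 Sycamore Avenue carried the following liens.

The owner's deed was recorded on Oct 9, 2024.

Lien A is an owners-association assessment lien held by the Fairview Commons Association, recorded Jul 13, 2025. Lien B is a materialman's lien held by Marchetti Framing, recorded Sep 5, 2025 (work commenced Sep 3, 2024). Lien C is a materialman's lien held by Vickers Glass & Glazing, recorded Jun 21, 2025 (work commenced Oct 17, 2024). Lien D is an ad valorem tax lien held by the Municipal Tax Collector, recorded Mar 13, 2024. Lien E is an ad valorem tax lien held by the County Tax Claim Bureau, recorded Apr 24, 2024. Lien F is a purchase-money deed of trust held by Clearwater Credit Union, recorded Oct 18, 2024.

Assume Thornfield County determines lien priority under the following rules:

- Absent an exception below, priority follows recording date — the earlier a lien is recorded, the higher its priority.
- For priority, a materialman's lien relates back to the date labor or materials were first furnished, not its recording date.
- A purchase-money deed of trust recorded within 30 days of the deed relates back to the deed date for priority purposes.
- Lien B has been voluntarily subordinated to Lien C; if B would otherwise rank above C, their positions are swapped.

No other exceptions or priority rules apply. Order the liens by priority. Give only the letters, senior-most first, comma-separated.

Adjusting effective dates: B's effective date is Sep 3, 2024, when work began; C's effective date is Oct 17, 2024, when work began; F relates back to the deed date Oct 9, 2024.
Sorted by effective date: D (Mar 13, 2024), E (Apr 24, 2024), B (Sep 3, 2024), F (Oct 9, 2024), C (Oct 17, 2024), A (Jul 13, 2025).
The subordination applies — B was senior to C — so B and C swap.

D, E, C, F, B, A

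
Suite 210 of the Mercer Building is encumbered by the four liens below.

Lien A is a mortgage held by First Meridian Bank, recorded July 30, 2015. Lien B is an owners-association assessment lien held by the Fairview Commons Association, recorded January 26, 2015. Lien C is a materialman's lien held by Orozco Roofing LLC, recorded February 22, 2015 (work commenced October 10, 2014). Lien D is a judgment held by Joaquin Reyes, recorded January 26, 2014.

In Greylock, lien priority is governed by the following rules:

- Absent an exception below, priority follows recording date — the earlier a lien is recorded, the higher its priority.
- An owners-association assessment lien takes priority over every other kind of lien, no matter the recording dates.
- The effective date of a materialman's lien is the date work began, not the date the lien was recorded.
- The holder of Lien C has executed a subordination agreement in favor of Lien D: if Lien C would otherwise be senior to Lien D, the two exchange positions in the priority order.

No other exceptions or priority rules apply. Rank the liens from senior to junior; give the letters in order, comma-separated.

B, D, C, A

First, effective dates: C relates back to October 10, 2014 (work commenced).
As an owners-association assessment lien, B is senior to every other lien.
The other liens, earliest effective date first: D (January 26, 2014), C (October 10, 2014), A (July 30, 2015).
C already ranks below D; the subordination has no effect.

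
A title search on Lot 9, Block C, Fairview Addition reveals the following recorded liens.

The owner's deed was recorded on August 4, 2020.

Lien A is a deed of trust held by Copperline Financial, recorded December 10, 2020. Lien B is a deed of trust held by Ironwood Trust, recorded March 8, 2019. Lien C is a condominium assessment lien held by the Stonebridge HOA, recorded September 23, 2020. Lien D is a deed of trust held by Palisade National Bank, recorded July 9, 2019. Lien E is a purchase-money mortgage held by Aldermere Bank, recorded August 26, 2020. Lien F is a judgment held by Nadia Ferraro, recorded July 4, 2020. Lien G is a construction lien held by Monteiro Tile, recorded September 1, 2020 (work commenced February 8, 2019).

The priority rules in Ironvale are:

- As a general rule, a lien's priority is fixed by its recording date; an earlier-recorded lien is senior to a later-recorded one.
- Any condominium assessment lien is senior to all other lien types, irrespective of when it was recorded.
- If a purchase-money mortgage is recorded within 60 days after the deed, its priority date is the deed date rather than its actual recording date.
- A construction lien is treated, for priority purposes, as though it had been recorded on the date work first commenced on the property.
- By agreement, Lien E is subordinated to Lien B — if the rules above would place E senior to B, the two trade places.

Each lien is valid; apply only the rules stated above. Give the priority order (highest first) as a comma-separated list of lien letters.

Effective dates after the stated exceptions: E's effective date is the deed date, August 4, 2020; G is treated as recorded February 8, 2019, the work-commencement date.
C is a condominium assessment lien, so it outranks all other liens regardless of date.
Remaining liens by effective date: G (February 8, 2019), B (March 8, 2019), D (July 9, 2019), F (July 4, 2020), E (August 4, 2020), A (December 10, 2020).
E is already junior to B, so the subordination agreement changes nothing.

C, G, B, D, F, E, A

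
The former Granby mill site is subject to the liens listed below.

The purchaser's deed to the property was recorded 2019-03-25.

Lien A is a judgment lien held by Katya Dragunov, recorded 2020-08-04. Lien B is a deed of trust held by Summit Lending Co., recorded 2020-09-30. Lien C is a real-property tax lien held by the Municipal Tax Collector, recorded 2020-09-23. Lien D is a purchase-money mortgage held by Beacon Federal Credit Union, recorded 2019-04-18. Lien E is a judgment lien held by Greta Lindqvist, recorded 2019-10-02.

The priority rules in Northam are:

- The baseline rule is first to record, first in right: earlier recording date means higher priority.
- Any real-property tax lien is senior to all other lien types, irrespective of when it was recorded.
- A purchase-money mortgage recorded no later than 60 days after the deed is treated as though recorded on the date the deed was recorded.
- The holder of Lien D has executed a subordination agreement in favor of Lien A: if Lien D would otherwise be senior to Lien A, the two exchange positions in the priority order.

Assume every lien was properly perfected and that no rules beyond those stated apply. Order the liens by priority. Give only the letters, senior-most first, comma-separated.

C, A, E, D, B

First, effective dates: D was recorded within the 60-day window, so its effective date is the deed date 2019-03-25.
C is a real-property tax lien and takes priority over every other lien.
The other liens, earliest effective date first: D (2019-03-25), E (2019-10-02), A (2020-08-04), B (2020-09-30).
D would otherwise be senior to A, so under the subordination agreement D and A exchange positions.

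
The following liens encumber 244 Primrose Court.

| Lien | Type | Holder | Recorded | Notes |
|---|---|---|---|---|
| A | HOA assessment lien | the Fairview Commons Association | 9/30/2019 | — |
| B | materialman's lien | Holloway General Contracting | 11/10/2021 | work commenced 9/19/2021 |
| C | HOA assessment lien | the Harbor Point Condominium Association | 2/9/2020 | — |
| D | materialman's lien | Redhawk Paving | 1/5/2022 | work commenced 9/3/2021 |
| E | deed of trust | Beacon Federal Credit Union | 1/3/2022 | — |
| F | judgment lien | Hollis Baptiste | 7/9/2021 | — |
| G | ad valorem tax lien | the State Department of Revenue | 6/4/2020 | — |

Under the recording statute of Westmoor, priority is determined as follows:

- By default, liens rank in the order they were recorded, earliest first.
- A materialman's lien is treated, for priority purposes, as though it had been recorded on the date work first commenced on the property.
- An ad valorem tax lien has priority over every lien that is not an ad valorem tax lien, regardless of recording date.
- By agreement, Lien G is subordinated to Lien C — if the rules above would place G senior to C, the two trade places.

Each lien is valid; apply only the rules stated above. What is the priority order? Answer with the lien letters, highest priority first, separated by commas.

Adjusting effective dates: B's effective date is 9/19/2021, when work began; D's effective date is 9/3/2021, when work began.
G, as an ad valorem tax lien, has superpriority and ranks first.
Remaining liens by effective date: A (9/30/2019), C (2/9/2020), F (7/9/2021), D (9/3/2021), B (9/19/2021), E (1/3/2022).
G is senior to C before the subordination, so the two trade places.

C, A, G, F, D, B, E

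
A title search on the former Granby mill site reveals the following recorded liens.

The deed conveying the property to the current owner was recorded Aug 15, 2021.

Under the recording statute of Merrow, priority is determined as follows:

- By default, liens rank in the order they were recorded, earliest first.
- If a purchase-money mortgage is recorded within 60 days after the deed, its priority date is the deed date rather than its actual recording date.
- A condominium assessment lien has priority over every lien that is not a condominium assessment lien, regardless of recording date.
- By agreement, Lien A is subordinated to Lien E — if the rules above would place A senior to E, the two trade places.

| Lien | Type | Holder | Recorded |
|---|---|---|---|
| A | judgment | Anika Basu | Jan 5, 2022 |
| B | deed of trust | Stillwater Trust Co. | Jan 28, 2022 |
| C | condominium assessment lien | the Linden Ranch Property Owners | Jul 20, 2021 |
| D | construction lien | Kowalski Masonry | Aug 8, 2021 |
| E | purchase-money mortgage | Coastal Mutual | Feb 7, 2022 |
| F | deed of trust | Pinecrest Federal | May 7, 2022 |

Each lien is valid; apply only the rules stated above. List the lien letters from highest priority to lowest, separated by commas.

Adjusting effective dates: E missed the 60-day window (176 days after the deed), so its recording date stands.
C is a condominium assessment lien and takes priority over every other lien.
Remaining liens by effective date: D (Aug 8, 2021), A (Jan 5, 2022), B (Jan 28, 2022), E (Feb 7, 2022), F (May 7, 2022).
A would otherwise be senior to E, so under the subordination agreement A and E exchange positions.

C, D, E, B, A, F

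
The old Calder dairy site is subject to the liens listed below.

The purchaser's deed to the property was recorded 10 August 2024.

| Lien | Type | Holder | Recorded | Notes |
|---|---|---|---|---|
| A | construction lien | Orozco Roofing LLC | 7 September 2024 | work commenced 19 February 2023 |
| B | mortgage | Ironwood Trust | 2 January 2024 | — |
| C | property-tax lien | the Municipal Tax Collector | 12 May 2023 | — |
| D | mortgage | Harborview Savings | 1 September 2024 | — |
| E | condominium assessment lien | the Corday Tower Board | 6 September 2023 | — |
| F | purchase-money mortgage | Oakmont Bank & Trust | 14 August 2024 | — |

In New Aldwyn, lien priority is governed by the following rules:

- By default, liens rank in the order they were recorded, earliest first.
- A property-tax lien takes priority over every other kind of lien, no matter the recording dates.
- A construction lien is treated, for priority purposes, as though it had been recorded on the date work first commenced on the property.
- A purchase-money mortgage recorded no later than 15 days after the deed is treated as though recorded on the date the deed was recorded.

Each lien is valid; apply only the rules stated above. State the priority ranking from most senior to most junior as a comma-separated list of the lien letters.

C, A, E, B, F, D

First, effective dates: A relates back to 19 February 2023 (work commenced); F relates back to the deed date 10 August 2024.
C, as a property-tax lien, has superpriority and ranks first.
Ordering the rest by effective date: A (19 February 2023), E (6 September 2023), B (2 January 2024), F (10 August 2024), D (1 September 2024).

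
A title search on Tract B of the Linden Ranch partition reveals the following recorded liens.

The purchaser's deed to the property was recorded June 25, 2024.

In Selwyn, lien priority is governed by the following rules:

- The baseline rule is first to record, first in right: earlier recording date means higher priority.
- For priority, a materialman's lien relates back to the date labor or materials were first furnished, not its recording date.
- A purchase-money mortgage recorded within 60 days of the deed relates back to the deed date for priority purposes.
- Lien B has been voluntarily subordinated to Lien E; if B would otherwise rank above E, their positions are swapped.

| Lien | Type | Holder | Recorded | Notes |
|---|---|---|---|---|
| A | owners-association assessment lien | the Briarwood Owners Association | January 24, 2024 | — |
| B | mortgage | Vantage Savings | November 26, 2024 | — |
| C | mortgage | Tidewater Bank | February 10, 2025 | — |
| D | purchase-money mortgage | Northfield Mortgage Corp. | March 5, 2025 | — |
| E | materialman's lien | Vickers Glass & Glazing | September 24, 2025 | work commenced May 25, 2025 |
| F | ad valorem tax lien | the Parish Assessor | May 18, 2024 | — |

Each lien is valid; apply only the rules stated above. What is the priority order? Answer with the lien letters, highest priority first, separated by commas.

A, F, E, C, D, B

Adjusting effective dates: D missed the 60-day window (253 days after the deed), so its recording date stands; E relates back to May 25, 2025 (work commenced).
Sorted by effective date: A (January 24, 2024), F (May 18, 2024), B (November 26, 2024), C (February 10, 2025), D (March 5, 2025), E (May 25, 2025).
Because B would otherwise rank above E, the subordination swaps them.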